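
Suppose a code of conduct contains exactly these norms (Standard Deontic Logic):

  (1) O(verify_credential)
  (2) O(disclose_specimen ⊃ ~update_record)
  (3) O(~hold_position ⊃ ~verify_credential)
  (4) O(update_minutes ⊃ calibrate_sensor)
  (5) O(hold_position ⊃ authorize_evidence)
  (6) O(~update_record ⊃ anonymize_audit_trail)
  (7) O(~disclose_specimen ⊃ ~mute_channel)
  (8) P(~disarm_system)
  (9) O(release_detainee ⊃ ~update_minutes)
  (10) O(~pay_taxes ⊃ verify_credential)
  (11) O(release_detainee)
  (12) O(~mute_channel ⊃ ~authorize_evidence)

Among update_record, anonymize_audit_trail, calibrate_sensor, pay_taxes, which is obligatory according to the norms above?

Premise 1 states O(verify_credential) outright.
Premise 3 is O(~hold_position ⊃ ~verify_credential); contrapositively O(verify_credential ⊃ hold_position). Since O(verify_credential) holds, K gives O(hold_position).
With premise 5, O(hold_position ⊃ authorize_evidence), the K-axiom yields O(authorize_evidence).
Premise 12, O(~mute_channel ⊃ ~authorize_evidence), contraposes to O(authorize_evidence ⊃ mute_channel); with O(authorize_evidence) we get O(mute_channel).
The contrapositive of premise 7 (O(~disclose_specimen ⊃ ~mute_channel)) is O(mute_channel ⊃ disclose_specimen), and O(mute_channel) is already established, so O(disclose_specimen).
Premise 2 is O(disclose_specimen ⊃ ~update_record); since O(disclose_specimen), deontic closure gives O(~update_record).
Premise 6 is O(~update_record ⊃ anonymize_audit_trail); since O(~update_record), deontic closure gives O(anonymize_audit_trail).
So O(anonymize_audit_trail) holds — anonymize_audit_trail is obligatory. None of the other listed options is made obligatory by any chain of premises.

anonymize_audit_trail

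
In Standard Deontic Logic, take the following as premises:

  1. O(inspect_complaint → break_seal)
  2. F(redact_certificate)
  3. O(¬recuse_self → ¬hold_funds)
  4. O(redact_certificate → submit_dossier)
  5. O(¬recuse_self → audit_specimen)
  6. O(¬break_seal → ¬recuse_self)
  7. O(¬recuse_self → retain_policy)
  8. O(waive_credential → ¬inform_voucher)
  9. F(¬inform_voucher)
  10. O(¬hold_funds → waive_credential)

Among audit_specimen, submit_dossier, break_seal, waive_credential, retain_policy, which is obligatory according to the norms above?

break_seal

Premise 9, F(¬inform_voucher), is equivalent to O(inform_voucher).
The contrapositive of premise 8 (O(waive_credential → ¬inform_voucher)) is O(inform_voucher → ¬waive_credential), and O(inform_voucher) is already established, so O(¬waive_credential).
The contrapositive of premise 10 (O(¬hold_funds → waive_credential)) is O(¬waive_credential → hold_funds), and O(¬waive_credential) is already established, so O(hold_funds).
Premise 3 is O(¬recuse_self → ¬hold_funds); contrapositively O(hold_funds → recuse_self). Since O(hold_funds) holds, K gives O(recuse_self).
The contrapositive of premise 6 (O(¬break_seal → ¬recuse_self)) is O(recuse_self → break_seal), and O(recuse_self) is already established, so O(break_seal).
So O(break_seal) holds — break_seal is obligatory. None of the other listed options is made obligatory by any chain of premises.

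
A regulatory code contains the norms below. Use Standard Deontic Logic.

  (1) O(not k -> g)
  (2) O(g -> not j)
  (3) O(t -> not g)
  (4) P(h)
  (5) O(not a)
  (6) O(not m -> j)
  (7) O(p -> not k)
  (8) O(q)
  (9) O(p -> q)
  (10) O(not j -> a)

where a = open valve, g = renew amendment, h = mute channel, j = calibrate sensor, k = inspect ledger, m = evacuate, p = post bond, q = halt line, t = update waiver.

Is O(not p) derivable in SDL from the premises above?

Yes

Premise 5 states O(not a) outright.
Premise 10, O(not j -> a), contraposes to O(not a -> j); with O(not a) we get O(j).
Premise 2, O(g -> not j), contraposes to O(j -> not g); with O(j) we get O(not g).
The contrapositive of premise 1 (O(not k -> g)) is O(not g -> k), and O(not g) is already established, so O(k).
Premise 7, O(p -> not k), contraposes to O(k -> not p); with O(k) we get O(not p).
Premises 3, 4, 6, 8, 9 do not contribute to this derivation.
So O(not p) follows.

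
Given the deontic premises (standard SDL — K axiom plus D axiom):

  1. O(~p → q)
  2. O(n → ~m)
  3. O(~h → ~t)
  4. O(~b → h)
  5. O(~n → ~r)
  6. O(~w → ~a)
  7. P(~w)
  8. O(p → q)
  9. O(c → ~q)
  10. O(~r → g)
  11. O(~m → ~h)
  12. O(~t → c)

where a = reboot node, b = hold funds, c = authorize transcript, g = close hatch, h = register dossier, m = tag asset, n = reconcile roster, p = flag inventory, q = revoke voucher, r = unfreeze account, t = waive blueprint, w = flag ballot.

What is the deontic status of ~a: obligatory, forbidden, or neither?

Premise 6 is O(~w → ~a), but O(~w) is not derivable from the premises (the permission P(~w) asserts only ~O(w), not O(~w)), so it does not yield O(~a).
No premise or chain of K-axiom applications forces O(~a), and none forces O(a). So ~a is neither obligatory nor forbidden under these norms.

Neither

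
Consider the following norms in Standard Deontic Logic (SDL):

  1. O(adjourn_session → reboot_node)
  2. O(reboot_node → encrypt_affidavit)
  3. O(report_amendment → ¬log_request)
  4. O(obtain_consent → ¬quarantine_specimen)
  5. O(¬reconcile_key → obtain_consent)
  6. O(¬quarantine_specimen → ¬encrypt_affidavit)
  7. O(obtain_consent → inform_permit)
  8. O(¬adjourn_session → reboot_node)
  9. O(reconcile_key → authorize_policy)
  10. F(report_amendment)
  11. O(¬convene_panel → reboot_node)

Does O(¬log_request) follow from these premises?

No

Premise 3 is O(report_amendment → ¬log_request), but O(report_amendment) is not derivable from the premises, so it does not yield O(¬log_request).
No other premise forces O(¬log_request). An ideal world satisfying every premise can still have ¬log_request false, so O(¬log_request) is not derivable.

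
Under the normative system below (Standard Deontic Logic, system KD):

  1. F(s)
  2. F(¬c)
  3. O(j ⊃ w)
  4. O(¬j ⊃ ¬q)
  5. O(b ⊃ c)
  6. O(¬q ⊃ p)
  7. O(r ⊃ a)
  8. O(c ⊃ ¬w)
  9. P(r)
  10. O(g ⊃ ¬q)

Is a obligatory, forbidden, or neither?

Neither

Premise 7 is O(r ⊃ a), but O(r) is not derivable from the premises (the permission P(r) asserts only ¬O(¬r), not O(r)), so it does not yield O(a).
No premise or chain of K-axiom applications forces O(a), and none forces O(¬a). So a is neither obligatory nor forbidden under these norms.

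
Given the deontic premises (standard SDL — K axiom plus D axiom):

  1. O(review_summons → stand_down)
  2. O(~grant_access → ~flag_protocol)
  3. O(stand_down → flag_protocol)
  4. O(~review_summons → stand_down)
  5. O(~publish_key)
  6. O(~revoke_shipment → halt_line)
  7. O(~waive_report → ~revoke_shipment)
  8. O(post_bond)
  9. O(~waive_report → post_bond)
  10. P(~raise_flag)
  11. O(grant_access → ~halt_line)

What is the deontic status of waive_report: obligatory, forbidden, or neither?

Obligatory

Premises 4 and 1 are O(~review_summons → stand_down) and O(review_summons → stand_down); every ideal world satisfies ~review_summons or review_summons, so in either case stand_down holds — hence O(stand_down).
Applying K to premise 3 (O(stand_down → flag_protocol)) and O(stand_down) yields O(flag_protocol).
Premise 2, O(~grant_access → ~flag_protocol), contraposes to O(flag_protocol → grant_access); with O(flag_protocol) we get O(grant_access).
With premise 11, O(grant_access → ~halt_line), the K-axiom yields O(~halt_line).
Premise 6, O(~revoke_shipment → halt_line), contraposes to O(~halt_line → revoke_shipment); with O(~halt_line) we get O(revoke_shipment).
The contrapositive of premise 7 (O(~waive_report → ~revoke_shipment)) is O(revoke_shipment → waive_report), and O(revoke_shipment) is already established, so O(waive_report).
Premises 5, 8, 9, 10 do not contribute to this derivation.
Hence waive_report is obligatory.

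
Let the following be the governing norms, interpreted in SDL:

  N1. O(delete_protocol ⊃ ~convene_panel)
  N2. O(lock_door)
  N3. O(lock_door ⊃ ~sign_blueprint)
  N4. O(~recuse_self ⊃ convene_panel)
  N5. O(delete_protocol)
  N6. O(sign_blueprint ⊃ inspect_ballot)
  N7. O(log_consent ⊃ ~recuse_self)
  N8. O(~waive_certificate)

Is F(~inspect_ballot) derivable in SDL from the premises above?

No

Premise 6 is O(sign_blueprint ⊃ inspect_ballot), but O(sign_blueprint) is not derivable from the premises, so it does not yield O(inspect_ballot).
No other premise forces O(inspect_ballot). An ideal world satisfying every premise can still have ~inspect_ballot true, so F(~inspect_ballot) is not derivable.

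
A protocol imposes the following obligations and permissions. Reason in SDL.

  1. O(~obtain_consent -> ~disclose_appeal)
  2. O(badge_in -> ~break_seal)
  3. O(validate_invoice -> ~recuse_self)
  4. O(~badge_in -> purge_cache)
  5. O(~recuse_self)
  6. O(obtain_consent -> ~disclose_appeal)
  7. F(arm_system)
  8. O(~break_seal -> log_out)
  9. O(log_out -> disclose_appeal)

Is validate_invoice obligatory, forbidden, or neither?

Premise 3 is O(validate_invoice -> ~recuse_self); even if O(~recuse_self) held, inferring O(validate_invoice) would be affirming the consequent — invalid.
No premise or chain of K-axiom applications forces O(validate_invoice), and none forces O(~validate_invoice). So validate_invoice is neither obligatory nor forbidden under these norms.

Neither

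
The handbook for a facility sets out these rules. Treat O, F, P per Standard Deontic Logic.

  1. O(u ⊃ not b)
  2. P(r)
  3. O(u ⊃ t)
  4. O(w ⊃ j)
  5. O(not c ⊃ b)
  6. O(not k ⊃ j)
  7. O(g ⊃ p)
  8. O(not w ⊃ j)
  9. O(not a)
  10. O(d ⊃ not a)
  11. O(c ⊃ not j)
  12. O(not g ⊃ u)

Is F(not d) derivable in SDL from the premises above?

Premise 10 is O(d ⊃ not a); even if O(not a) held, inferring O(d) would be affirming the consequent — invalid.
No other premise forces O(d). An ideal world satisfying every premise can still have not d true, so F(not d) is not derivable.

No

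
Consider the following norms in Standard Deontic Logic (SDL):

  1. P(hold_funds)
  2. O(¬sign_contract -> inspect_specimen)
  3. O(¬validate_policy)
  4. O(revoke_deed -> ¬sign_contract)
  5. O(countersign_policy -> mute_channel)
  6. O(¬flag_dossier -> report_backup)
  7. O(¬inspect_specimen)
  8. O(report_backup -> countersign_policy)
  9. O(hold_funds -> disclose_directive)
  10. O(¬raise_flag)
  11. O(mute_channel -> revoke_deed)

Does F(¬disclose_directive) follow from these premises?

Premise 9 is O(hold_funds -> disclose_directive), but O(hold_funds) is not derivable from the premises (the permission P(hold_funds) asserts only ¬O(¬hold_funds), not O(hold_funds)), so it does not yield O(disclose_directive).
No other premise forces O(disclose_directive). An ideal world satisfying every premise can still have ¬disclose_directive true, so F(¬disclose_directive) is not derivable.

No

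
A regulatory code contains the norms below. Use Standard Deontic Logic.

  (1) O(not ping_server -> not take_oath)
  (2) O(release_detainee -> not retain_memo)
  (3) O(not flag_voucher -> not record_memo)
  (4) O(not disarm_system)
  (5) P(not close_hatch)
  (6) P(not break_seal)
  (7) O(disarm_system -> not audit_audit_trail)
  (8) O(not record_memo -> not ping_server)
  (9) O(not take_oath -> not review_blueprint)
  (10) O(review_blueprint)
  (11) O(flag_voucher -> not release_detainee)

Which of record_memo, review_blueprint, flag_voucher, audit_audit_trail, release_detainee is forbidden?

release_detainee

Premise 10 states O(review_blueprint) outright.
Premise 9, O(not take_oath -> not review_blueprint), contraposes to O(review_blueprint -> take_oath); with O(review_blueprint) we get O(take_oath).
Premise 1 is O(not ping_server -> not take_oath); contrapositively O(take_oath -> ping_server). Since O(take_oath) holds, K gives O(ping_server).
Premise 8 is O(not record_memo -> not ping_server); contrapositively O(ping_server -> record_memo). Since O(ping_server) holds, K gives O(record_memo).
Premise 3 is O(not flag_voucher -> not record_memo); contrapositively O(record_memo -> flag_voucher). Since O(record_memo) holds, K gives O(flag_voucher).
Premise 11 is O(flag_voucher -> not release_detainee); since O(flag_voucher), deontic closure gives O(not release_detainee).
So O(not release_detainee) holds, i.e. release_detainee is forbidden. None of the other listed options is forbidden under the premises.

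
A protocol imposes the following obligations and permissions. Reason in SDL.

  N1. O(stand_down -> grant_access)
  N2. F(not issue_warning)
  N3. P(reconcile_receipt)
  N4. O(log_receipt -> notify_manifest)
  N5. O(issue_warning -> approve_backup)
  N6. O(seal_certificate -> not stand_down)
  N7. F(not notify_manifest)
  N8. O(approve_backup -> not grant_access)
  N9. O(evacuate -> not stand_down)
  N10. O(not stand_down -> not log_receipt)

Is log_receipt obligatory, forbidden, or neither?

Forbidden

Premise 2 is F(not issue_warning), i.e. O(issue_warning).
Applying K to premise 5 (O(issue_warning -> approve_backup)) and O(issue_warning) yields O(approve_backup).
From O(approve_backup) and premise 8, O(approve_backup -> not grant_access), we obtain O(not grant_access).
The contrapositive of premise 1 (O(stand_down -> grant_access)) is O(not grant_access -> not stand_down), and O(not grant_access) is already established, so O(not stand_down).
Applying K to premise 10 (O(not stand_down -> not log_receipt)) and O(not stand_down) yields O(not log_receipt).
Premises 3, 4, 6, 7, 9 do not contribute to this derivation.
Thus O(not log_receipt), which is F(log_receipt): log_receipt is forbidden.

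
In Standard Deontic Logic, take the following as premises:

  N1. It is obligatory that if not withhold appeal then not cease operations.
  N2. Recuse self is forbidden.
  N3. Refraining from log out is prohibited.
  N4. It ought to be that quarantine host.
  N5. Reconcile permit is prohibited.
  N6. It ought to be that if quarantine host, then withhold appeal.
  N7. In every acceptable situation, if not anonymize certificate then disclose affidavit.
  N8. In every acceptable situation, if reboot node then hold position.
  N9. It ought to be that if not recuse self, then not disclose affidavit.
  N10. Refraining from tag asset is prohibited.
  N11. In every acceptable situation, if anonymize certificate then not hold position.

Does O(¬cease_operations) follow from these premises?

No

Premise 1 is O(¬withhold_appeal → ¬cease_operations), but O(¬withhold_appeal) is not derivable from the premises, so it does not yield O(¬cease_operations).
No other premise forces O(¬cease_operations). An ideal world satisfying every premise can still have ¬cease_operations false, so O(¬cease_operations) is not derivable.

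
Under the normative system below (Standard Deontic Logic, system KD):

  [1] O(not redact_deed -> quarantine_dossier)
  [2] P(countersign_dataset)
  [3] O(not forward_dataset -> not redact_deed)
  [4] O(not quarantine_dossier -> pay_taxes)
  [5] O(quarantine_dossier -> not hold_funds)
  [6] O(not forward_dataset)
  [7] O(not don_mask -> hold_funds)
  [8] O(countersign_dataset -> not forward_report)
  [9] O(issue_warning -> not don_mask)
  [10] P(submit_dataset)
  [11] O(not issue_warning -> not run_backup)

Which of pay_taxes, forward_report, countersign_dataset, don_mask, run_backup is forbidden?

From premise 6 we have O(not forward_dataset).
From O(not forward_dataset) and premise 3, O(not forward_dataset -> not redact_deed), we obtain O(not redact_deed).
From O(not redact_deed) and premise 1, O(not redact_deed -> quarantine_dossier), we obtain O(quarantine_dossier).
Applying K to premise 5 (O(quarantine_dossier -> not hold_funds)) and O(quarantine_dossier) yields O(not hold_funds).
Premise 7, O(not don_mask -> hold_funds), contraposes to O(not hold_funds -> don_mask); with O(not hold_funds) we get O(don_mask).
The contrapositive of premise 9 (O(issue_warning -> not don_mask)) is O(don_mask -> not issue_warning), and O(don_mask) is already established, so O(not issue_warning).
Premise 11 is O(not issue_warning -> not run_backup); since O(not issue_warning), deontic closure gives O(not run_backup).
So O(not run_backup) holds, i.e. run_backup is forbidden. None of the other listed options is forbidden under the premises.

run_backup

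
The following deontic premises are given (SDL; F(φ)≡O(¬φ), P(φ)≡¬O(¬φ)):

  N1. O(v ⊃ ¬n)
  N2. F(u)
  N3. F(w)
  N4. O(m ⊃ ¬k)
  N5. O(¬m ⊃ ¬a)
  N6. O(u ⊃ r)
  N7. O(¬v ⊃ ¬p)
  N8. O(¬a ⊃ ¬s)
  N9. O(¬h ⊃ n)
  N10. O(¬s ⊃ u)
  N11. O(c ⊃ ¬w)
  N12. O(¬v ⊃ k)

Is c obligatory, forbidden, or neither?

Neither

Premise 11 is O(c ⊃ ¬w); even if O(¬w) held, inferring O(c) would be affirming the consequent — invalid.
No premise or chain of K-axiom applications forces O(c), and none forces O(¬c). So c is neither obligatory nor forbidden under these norms.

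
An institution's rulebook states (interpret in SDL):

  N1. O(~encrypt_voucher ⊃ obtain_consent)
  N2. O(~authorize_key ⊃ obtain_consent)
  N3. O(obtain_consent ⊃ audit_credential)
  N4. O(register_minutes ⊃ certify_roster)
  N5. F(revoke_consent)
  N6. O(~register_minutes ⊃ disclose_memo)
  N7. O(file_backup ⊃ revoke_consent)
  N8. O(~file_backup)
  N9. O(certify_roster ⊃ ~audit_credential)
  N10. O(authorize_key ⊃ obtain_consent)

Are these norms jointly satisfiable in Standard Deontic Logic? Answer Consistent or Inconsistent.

Consistent

Premise 7 is O(file_backup ⊃ revoke_consent), but O(file_backup) is not derivable from the premises, so it does not yield O(revoke_consent).
So O(revoke_consent) is not derivable, and the apparent clash with O(~revoke_consent) does not arise.
A world satisfying every obligation exists (e.g. audit_credential=true, authorize_key=false, certify_roster=false, disclose_memo=true, encrypt_voucher=false, file_backup=false, obtain_consent=true, register_minutes=false, revoke_consent=false); no atom is both obligatory and forbidden, so the set is consistent.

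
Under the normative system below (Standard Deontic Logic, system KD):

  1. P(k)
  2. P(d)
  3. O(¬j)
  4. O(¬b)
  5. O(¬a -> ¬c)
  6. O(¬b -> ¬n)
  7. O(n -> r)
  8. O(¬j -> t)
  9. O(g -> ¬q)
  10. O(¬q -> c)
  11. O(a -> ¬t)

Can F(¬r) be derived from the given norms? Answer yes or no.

Premise 7 is O(n -> r), but O(n) is not derivable from the premises, so it does not yield O(r).
No other premise forces O(r). An ideal world satisfying every premise can still have ¬r true, so F(¬r) is not derivable.

No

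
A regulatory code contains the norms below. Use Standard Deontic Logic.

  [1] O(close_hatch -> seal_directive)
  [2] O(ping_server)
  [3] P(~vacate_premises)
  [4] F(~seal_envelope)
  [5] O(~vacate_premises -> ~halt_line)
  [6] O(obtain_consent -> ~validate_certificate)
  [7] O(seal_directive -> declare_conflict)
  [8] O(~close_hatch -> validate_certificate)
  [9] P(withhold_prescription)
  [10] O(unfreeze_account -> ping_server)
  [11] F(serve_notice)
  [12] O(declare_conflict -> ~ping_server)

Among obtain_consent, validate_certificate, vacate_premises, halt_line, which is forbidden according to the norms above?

obtain_consent

From premise 2 we have O(ping_server).
Premise 12, O(declare_conflict -> ~ping_server), contraposes to O(ping_server -> ~declare_conflict); with O(ping_server) we get O(~declare_conflict).
Premise 7, O(seal_directive -> declare_conflict), contraposes to O(~declare_conflict -> ~seal_directive); with O(~declare_conflict) we get O(~seal_directive).
Premise 1, O(close_hatch -> seal_directive), contraposes to O(~seal_directive -> ~close_hatch); with O(~seal_directive) we get O(~close_hatch).
Applying K to premise 8 (O(~close_hatch -> validate_certificate)) and O(~close_hatch) yields O(validate_certificate).
Premise 6 is O(obtain_consent -> ~validate_certificate); contrapositively O(validate_certificate -> ~obtain_consent). Since O(validate_certificate) holds, K gives O(~obtain_consent).
So O(~obtain_consent) holds, i.e. obtain_consent is forbidden. None of the other listed options is forbidden under the premises.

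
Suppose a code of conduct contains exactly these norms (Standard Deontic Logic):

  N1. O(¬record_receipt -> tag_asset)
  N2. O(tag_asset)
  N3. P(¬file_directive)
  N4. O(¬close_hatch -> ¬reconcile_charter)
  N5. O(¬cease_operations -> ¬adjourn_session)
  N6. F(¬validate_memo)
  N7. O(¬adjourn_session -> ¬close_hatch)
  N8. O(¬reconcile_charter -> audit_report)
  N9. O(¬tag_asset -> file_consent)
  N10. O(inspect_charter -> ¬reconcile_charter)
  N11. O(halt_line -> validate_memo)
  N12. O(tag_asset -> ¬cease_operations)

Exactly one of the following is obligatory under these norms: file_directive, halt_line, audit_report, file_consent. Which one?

Premise 2 gives O(tag_asset).
Premise 12 is O(tag_asset -> ¬cease_operations); since O(tag_asset), deontic closure gives O(¬cease_operations).
Applying K to premise 5 (O(¬cease_operations -> ¬adjourn_session)) and O(¬cease_operations) yields O(¬adjourn_session).
Premise 7 is O(¬adjourn_session -> ¬close_hatch); since O(¬adjourn_session), deontic closure gives O(¬close_hatch).
Premise 4 is O(¬close_hatch -> ¬reconcile_charter); since O(¬close_hatch), deontic closure gives O(¬reconcile_charter).
Premise 8 is O(¬reconcile_charter -> audit_report); since O(¬reconcile_charter), deontic closure gives O(audit_report).
So O(audit_report) holds — audit_report is obligatory. None of the other listed options is made obligatory by any chain of premises.

audit_report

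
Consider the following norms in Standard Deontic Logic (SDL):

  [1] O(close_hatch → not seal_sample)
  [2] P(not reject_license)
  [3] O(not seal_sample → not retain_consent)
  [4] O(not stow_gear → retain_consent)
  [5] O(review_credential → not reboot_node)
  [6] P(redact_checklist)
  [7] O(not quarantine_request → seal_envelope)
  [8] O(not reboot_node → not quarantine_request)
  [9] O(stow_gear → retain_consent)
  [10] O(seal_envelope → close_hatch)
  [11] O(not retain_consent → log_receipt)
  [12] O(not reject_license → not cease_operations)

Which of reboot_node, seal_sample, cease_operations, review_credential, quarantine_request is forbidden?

Premises 9 and 4 are O(stow_gear → retain_consent) and O(not stow_gear → retain_consent); every ideal world satisfies stow_gear or not stow_gear, so in either case retain_consent holds — hence O(retain_consent).
Premise 3 is O(not seal_sample → not retain_consent); contrapositively O(retain_consent → seal_sample). Since O(retain_consent) holds, K gives O(seal_sample).
Premise 1 is O(close_hatch → not seal_sample); contrapositively O(seal_sample → not close_hatch). Since O(seal_sample) holds, K gives O(not close_hatch).
Premise 10 is O(seal_envelope → close_hatch); contrapositively O(not close_hatch → not seal_envelope). Since O(not close_hatch) holds, K gives O(not seal_envelope).
The contrapositive of premise 7 (O(not quarantine_request → seal_envelope)) is O(not seal_envelope → quarantine_request), and O(not seal_envelope) is already established, so O(quarantine_request).
Premise 8, O(not reboot_node → not quarantine_request), contraposes to O(quarantine_request → reboot_node); with O(quarantine_request) we get O(reboot_node).
Premise 5 is O(review_credential → not reboot_node); contrapositively O(reboot_node → not review_credential). Since O(reboot_node) holds, K gives O(not review_credential).
So O(not review_credential) holds, i.e. review_credential is forbidden. None of the other listed options is forbidden under the premises.

review_credential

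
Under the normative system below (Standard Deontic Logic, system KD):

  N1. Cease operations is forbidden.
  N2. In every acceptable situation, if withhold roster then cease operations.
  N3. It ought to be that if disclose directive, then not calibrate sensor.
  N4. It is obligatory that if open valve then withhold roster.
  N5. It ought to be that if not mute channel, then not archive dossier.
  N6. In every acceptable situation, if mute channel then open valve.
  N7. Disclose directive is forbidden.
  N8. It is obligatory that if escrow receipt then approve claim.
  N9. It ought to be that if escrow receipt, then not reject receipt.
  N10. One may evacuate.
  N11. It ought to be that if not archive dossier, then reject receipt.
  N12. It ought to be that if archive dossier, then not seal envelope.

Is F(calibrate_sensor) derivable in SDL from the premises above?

No

Premise 3 is O(disclose_directive → ¬calibrate_sensor), but O(disclose_directive) is not derivable from the premises, so it does not yield O(¬calibrate_sensor).
No other premise forces O(¬calibrate_sensor). An ideal world satisfying every premise can still have calibrate_sensor true, so F(calibrate_sensor) is not derivable.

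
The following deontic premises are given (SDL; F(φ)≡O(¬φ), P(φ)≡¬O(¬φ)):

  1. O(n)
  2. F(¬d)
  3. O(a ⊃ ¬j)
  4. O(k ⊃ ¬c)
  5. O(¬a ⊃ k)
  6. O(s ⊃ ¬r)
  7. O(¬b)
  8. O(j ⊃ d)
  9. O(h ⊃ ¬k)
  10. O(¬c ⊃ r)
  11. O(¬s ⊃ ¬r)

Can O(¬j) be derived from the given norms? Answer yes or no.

Yes

Premises 6 and 11 are O(s ⊃ ¬r) and O(¬s ⊃ ¬r); every ideal world satisfies s or ¬s, so in either case ¬r holds — hence O(¬r).
Premise 10, O(¬c ⊃ r), contraposes to O(¬r ⊃ c); with O(¬r) we get O(c).
Premise 4 is O(k ⊃ ¬c); contrapositively O(c ⊃ ¬k). Since O(c) holds, K gives O(¬k).
The contrapositive of premise 5 (O(¬a ⊃ k)) is O(¬k ⊃ a), and O(¬k) is already established, so O(a).
Applying K to premise 3 (O(a ⊃ ¬j)) and O(a) yields O(¬j).
Premises 1, 2, 7, 8, 9 do not contribute to this derivation.
So O(¬j) follows.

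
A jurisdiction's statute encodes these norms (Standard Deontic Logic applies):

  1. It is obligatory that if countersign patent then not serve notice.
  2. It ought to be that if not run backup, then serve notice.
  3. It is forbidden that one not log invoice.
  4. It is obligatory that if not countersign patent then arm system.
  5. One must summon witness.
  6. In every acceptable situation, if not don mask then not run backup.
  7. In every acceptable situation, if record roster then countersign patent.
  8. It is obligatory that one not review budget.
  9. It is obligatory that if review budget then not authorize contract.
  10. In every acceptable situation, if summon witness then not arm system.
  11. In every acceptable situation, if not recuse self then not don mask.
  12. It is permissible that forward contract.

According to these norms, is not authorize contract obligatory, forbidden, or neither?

Neither

Premise 9 is O(review_budget → ¬authorize_contract), but O(review_budget) is not derivable from the premises, so it does not yield O(¬authorize_contract).
No premise or chain of K-axiom applications forces O(¬authorize_contract), and none forces O(authorize_contract). So ¬authorize_contract is neither obligatory nor forbidden under these norms.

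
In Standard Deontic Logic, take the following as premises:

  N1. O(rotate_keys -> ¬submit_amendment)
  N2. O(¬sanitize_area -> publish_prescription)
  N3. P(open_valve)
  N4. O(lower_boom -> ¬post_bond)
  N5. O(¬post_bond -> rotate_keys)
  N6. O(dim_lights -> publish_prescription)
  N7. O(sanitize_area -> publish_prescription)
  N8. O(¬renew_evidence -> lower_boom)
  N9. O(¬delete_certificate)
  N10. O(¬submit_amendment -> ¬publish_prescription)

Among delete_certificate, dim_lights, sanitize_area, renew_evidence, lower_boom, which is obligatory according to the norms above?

By case analysis on sanitize_area: premise 7 gives O(sanitize_area -> publish_prescription) and premise 2 gives O(¬sanitize_area -> publish_prescription), so O(publish_prescription) either way.
The contrapositive of premise 10 (O(¬submit_amendment -> ¬publish_prescription)) is O(publish_prescription -> submit_amendment), and O(publish_prescription) is already established, so O(submit_amendment).
Premise 1 is O(rotate_keys -> ¬submit_amendment); contrapositively O(submit_amendment -> ¬rotate_keys). Since O(submit_amendment) holds, K gives O(¬rotate_keys).
The contrapositive of premise 5 (O(¬post_bond -> rotate_keys)) is O(¬rotate_keys -> post_bond), and O(¬rotate_keys) is already established, so O(post_bond).
Premise 4, O(lower_boom -> ¬post_bond), contraposes to O(post_bond -> ¬lower_boom); with O(post_bond) we get O(¬lower_boom).
Premise 8, O(¬renew_evidence -> lower_boom), contraposes to O(¬lower_boom -> renew_evidence); with O(¬lower_boom) we get O(renew_evidence).
So O(renew_evidence) holds — renew_evidence is obligatory. None of the other listed options is made obligatory by any chain of premises.

renew_evidence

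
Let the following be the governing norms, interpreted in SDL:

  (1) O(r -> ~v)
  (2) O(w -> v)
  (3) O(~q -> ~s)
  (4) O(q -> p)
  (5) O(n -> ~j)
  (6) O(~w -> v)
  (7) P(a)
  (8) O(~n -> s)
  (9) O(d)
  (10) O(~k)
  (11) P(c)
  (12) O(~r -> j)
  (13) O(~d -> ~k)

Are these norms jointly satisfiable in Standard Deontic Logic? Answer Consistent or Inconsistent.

Consistent

Premise 13 is O(~d -> ~k); even if O(~k) held, inferring O(~d) would be affirming the consequent — invalid.
So O(~d) is not derivable, and the apparent clash with O(d) does not arise.
A world satisfying every obligation exists (e.g. a=false, c=false, d=true, j=true, k=false, n=false, p=true, q=true, r=false, s=true, v=true, w=false); no atom is both obligatory and forbidden, so the set is consistent.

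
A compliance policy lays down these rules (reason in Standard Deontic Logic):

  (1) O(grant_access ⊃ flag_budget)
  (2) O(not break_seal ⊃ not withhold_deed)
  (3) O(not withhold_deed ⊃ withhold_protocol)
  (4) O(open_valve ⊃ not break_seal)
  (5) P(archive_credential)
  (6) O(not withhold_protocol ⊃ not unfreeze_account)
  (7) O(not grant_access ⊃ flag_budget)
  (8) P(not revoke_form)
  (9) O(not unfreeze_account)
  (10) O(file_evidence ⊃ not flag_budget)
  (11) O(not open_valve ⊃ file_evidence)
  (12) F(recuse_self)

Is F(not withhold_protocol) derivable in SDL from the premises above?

Yes

Premises 7 and 1 cover both cases: O(not grant_access ⊃ flag_budget) and O(grant_access ⊃ flag_budget). Since not grant_access ∨ grant_access is a tautology, O(flag_budget) follows.
The contrapositive of premise 10 (O(file_evidence ⊃ not flag_budget)) is O(flag_budget ⊃ not file_evidence), and O(flag_budget) is already established, so O(not file_evidence).
Premise 11 is O(not open_valve ⊃ file_evidence); contrapositively O(not file_evidence ⊃ open_valve). Since O(not file_evidence) holds, K gives O(open_valve).
From O(open_valve) and premise 4, O(open_valve ⊃ not break_seal), we obtain O(not break_seal).
From O(not break_seal) and premise 2, O(not break_seal ⊃ not withhold_deed), we obtain O(not withhold_deed).
Premise 3 is O(not withhold_deed ⊃ withhold_protocol); since O(not withhold_deed), deontic closure gives O(withhold_protocol).
Premises 5, 6, 8, 9, 12 do not contribute to this derivation.
So O(withhold_protocol) holds, i.e. F(not withhold_protocol). The claim follows.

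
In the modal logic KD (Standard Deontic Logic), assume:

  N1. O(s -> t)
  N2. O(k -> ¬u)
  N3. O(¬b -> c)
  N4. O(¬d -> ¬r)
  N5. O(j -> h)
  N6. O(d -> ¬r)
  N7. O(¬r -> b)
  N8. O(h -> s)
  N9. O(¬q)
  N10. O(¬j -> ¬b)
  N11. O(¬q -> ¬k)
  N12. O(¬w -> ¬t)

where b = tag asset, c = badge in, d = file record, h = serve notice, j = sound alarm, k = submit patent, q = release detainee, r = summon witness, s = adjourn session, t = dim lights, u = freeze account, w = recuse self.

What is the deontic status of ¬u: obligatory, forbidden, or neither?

Neither

Premise 2 is O(k -> ¬u), but O(k) is not derivable from the premises, so it does not yield O(¬u).
No premise or chain of K-axiom applications forces O(¬u), and none forces O(u). So ¬u is neither obligatory nor forbidden under these norms.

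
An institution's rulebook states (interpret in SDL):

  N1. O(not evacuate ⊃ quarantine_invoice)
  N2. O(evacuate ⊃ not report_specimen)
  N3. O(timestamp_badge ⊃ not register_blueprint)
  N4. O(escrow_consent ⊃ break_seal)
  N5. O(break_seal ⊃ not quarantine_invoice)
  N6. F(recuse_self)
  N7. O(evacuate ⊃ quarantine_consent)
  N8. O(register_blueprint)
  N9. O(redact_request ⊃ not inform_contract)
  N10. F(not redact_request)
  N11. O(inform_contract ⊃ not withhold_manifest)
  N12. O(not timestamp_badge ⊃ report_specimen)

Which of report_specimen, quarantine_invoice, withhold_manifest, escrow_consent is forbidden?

escrow_consent

Premise 8 states O(register_blueprint) outright.
The contrapositive of premise 3 (O(timestamp_badge ⊃ not register_blueprint)) is O(register_blueprint ⊃ not timestamp_badge), and O(register_blueprint) is already established, so O(not timestamp_badge).
Premise 12 is O(not timestamp_badge ⊃ report_specimen); since O(not timestamp_badge), deontic closure gives O(report_specimen).
The contrapositive of premise 2 (O(evacuate ⊃ not report_specimen)) is O(report_specimen ⊃ not evacuate), and O(report_specimen) is already established, so O(not evacuate).
Applying K to premise 1 (O(not evacuate ⊃ quarantine_invoice)) and O(not evacuate) yields O(quarantine_invoice).
The contrapositive of premise 5 (O(break_seal ⊃ not quarantine_invoice)) is O(quarantine_invoice ⊃ not break_seal), and O(quarantine_invoice) is already established, so O(not break_seal).
Premise 4, O(escrow_consent ⊃ break_seal), contraposes to O(not break_seal ⊃ not escrow_consent); with O(not break_seal) we get O(not escrow_consent).
So O(not escrow_consent) holds, i.e. escrow_consent is forbidden. None of the other listed options is forbidden under the premises.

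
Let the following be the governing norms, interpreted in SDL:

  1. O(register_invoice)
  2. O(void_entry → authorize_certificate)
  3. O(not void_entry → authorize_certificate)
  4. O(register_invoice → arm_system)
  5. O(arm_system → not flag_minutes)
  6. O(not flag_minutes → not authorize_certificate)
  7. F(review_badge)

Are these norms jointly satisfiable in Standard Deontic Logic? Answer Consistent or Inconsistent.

By case analysis on void_entry: premise 2 gives O(void_entry → authorize_certificate) and premise 3 gives O(not void_entry → authorize_certificate), so O(authorize_certificate) either way.
The contrapositive of premise 6 (O(not flag_minutes → not authorize_certificate)) is O(authorize_certificate → flag_minutes), and O(authorize_certificate) is already established, so O(flag_minutes).
Premise 5, O(arm_system → not flag_minutes), contraposes to O(flag_minutes → not arm_system); with O(flag_minutes) we get O(not arm_system).
Premise 4, O(register_invoice → arm_system), contraposes to O(not arm_system → not register_invoice); with O(not arm_system) we get O(not register_invoice).
Yet premise 1 states O(register_invoice).
We now have both O(not register_invoice) and O(register_invoice) — register_invoice is simultaneously obligatory and forbidden, violating the D-axiom.

Inconsistent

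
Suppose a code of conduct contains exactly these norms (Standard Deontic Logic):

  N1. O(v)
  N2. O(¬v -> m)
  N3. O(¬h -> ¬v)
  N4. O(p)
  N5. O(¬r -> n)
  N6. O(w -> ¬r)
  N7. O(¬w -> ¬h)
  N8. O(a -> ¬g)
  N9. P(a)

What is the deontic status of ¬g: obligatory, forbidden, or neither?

Neither

Premise 8 is O(a -> ¬g), but O(a) is not derivable from the premises (the permission P(a) asserts only ¬O(¬a), not O(a)), so it does not yield O(¬g).
No premise or chain of K-axiom applications forces O(¬g), and none forces O(g). So ¬g is neither obligatory nor forbidden under these norms.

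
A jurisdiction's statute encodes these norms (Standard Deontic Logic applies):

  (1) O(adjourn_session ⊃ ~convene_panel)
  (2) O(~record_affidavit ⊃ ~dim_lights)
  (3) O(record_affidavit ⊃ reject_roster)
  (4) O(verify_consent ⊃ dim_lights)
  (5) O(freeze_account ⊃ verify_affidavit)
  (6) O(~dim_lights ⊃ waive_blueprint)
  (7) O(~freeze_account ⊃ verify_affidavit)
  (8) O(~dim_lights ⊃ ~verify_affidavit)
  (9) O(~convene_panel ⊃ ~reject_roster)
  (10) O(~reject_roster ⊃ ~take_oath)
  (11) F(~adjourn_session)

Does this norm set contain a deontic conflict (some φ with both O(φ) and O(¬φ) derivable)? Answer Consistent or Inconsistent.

By case analysis on freeze_account: premise 5 gives O(freeze_account ⊃ verify_affidavit) and premise 7 gives O(~freeze_account ⊃ verify_affidavit), so O(verify_affidavit) either way.
The contrapositive of premise 8 (O(~dim_lights ⊃ ~verify_affidavit)) is O(verify_affidavit ⊃ dim_lights), and O(verify_affidavit) is already established, so O(dim_lights).
The contrapositive of premise 2 (O(~record_affidavit ⊃ ~dim_lights)) is O(dim_lights ⊃ record_affidavit), and O(dim_lights) is already established, so O(record_affidavit).
Applying K to premise 3 (O(record_affidavit ⊃ reject_roster)) and O(record_affidavit) yields O(reject_roster).
The contrapositive of premise 9 (O(~convene_panel ⊃ ~reject_roster)) is O(reject_roster ⊃ convene_panel), and O(reject_roster) is already established, so O(convene_panel).
Premise 1, O(adjourn_session ⊃ ~convene_panel), contraposes to O(convene_panel ⊃ ~adjourn_session); with O(convene_panel) we get O(~adjourn_session).
But premise 11, F(~adjourn_session), means O(adjourn_session).
We now have both O(~adjourn_session) and O(adjourn_session) — adjourn_session is simultaneously obligatory and forbidden, violating the D-axiom.

Inconsistent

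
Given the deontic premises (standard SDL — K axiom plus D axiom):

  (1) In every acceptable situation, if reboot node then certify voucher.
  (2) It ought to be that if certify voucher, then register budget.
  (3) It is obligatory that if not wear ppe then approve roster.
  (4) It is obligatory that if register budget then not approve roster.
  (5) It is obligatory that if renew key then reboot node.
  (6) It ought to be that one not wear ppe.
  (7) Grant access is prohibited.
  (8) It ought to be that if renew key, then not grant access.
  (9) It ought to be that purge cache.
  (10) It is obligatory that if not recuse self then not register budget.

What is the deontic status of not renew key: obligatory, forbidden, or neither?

Premise 6 states O(¬wear_ppe) outright.
Applying K to premise 3 (O(¬wear_ppe → approve_roster)) and O(¬wear_ppe) yields O(approve_roster).
The contrapositive of premise 4 (O(register_budget → ¬approve_roster)) is O(approve_roster → ¬register_budget), and O(approve_roster) is already established, so O(¬register_budget).
Premise 2 is O(certify_voucher → register_budget); contrapositively O(¬register_budget → ¬certify_voucher). Since O(¬register_budget) holds, K gives O(¬certify_voucher).
The contrapositive of premise 1 (O(reboot_node → certify_voucher)) is O(¬certify_voucher → ¬reboot_node), and O(¬certify_voucher) is already established, so O(¬reboot_node).
Premise 5 is O(renew_key → reboot_node); contrapositively O(¬reboot_node → ¬renew_key). Since O(¬reboot_node) holds, K gives O(¬renew_key).
Premises 7, 8, 9, 10 do not contribute to this derivation.
Hence ¬renew_key is obligatory.

Obligatory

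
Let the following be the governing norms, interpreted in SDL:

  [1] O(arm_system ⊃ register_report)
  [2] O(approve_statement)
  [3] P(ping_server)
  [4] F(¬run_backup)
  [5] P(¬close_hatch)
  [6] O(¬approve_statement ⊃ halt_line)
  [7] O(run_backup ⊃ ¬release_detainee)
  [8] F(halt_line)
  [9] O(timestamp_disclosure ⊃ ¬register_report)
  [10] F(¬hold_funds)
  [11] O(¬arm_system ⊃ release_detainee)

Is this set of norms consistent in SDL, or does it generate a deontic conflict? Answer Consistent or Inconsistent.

Premise 6 is O(¬approve_statement ⊃ halt_line), but O(¬approve_statement) is not derivable from the premises, so it does not yield O(halt_line).
So O(halt_line) is not derivable, and the apparent clash with O(¬halt_line) does not arise.
A world satisfying every obligation exists (e.g. approve_statement=true, arm_system=true, close_hatch=false, halt_line=false, hold_funds=true, ping_server=false, register_report=true, release_detainee=false, run_backup=true, timestamp_disclosure=false); no atom is both obligatory and forbidden, so the set is consistent.

Consistent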